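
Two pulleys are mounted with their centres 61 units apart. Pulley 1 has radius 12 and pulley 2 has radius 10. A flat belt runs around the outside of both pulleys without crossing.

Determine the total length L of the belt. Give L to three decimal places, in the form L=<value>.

L=191.181

open belt: β = asin((r2−r1)/C) = asin(-2/61) = -1.8789°
wrap1 = π − 2β = 183.7578°
wrap2 = π + 2β = 176.2422°
tangent length = C·cosβ = 60.9672
L = r1·wrap1 + r2·wrap2 + 2·C·cosβ = 12·3.2072 + 10·3.0760 + 2·60.9672 = 191.1806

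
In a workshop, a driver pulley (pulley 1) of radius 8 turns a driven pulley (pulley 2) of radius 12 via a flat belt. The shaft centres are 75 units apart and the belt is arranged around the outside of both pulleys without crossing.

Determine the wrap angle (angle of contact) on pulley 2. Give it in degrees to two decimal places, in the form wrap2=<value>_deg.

wrap2=186.11_deg

open belt: β = asin((r2−r1)/C) = asin(4/75) = 3.0572°
wrap1 = π − 2β = 173.8855°
wrap2 = π + 2β = 186.1145°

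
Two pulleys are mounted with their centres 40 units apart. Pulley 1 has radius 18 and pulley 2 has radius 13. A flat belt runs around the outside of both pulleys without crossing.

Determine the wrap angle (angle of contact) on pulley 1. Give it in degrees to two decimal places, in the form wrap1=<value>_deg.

open belt: β = asin((r2−r1)/C) = asin(-5/40) = -7.1808°
wrap1 = π − 2β = 194.3615°
wrap2 = π + 2β = 165.6385°

wrap1=194.36_deg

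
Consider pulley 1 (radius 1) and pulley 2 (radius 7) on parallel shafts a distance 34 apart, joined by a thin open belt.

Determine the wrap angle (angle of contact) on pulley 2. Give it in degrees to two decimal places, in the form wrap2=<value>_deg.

open belt: β = asin((r2−r1)/C) = asin(6/34) = 10.1642°
wrap1 = π − 2β = 159.6715°
wrap2 = π + 2β = 200.3285°

wrap2=200.33_deg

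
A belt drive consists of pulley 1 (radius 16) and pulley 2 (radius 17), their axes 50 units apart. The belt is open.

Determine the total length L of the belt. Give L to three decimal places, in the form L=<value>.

L=203.693

open belt: β = asin((r2−r1)/C) = asin(1/50) = 1.1460°
wrap1 = π − 2β = 177.7080°
wrap2 = π + 2β = 182.2920°
tangent length = C·cosβ = 49.9900
L = r1·wrap1 + r2·wrap2 + 2·C·cosβ = 16·3.1016 + 17·3.1816 + 2·49.9900 = 203.6926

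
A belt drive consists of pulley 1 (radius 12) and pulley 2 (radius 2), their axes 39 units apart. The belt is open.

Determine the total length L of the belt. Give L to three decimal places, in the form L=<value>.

L=124.561

open belt: β = asin((r2−r1)/C) = asin(-10/39) = -14.8572°
wrap1 = π − 2β = 209.7143°
wrap2 = π + 2β = 150.2857°
tangent length = C·cosβ = 37.6962
L = r1·wrap1 + r2·wrap2 + 2·C·cosβ = 12·3.6602 + 2·2.6230 + 2·37.6962 = 124.5607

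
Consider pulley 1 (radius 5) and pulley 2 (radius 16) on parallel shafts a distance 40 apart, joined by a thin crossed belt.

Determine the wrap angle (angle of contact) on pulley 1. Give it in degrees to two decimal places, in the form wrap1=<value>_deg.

wrap1=243.34_deg

crossed belt: β = asin((r1+r2)/C) = asin(21/40) = 31.6682°
wrap1 = wrap2 = π + 2β = 243.3365°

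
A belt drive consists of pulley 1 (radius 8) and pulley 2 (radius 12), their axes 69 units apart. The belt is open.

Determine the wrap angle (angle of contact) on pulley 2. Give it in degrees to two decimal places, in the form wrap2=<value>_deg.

open belt: β = asin((r2−r1)/C) = asin(4/69) = 3.3234°
wrap1 = π − 2β = 173.3533°
wrap2 = π + 2β = 186.6467°

wrap2=186.65_deg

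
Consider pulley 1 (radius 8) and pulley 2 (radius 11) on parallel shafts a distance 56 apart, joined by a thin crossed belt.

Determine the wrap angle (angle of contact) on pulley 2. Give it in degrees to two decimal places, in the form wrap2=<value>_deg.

wrap2=219.67_deg

crossed belt: β = asin((r1+r2)/C) = asin(19/56) = 19.8334°
wrap1 = wrap2 = π + 2β = 219.6667°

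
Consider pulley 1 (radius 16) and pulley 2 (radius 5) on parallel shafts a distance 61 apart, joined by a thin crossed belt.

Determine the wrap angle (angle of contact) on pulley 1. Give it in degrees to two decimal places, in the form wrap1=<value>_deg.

crossed belt: β = asin((r1+r2)/C) = asin(21/61) = 20.1368°
wrap1 = wrap2 = π + 2β = 220.2735°

wrap1=220.27_deg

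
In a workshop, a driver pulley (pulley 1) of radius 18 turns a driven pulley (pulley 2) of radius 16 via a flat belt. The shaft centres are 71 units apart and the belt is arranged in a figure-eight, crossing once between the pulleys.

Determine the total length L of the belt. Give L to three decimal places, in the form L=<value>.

crossed belt: β = asin((r1+r2)/C) = asin(34/71) = 28.6118°
wrap1 = wrap2 = π + 2β = 237.2237°
tangent length = C·cosβ = 62.3298
L = (r1+r2)·wrap + 2·C·cosβ = 34·4.1403 + 2·62.3298 = 265.4309

L=265.431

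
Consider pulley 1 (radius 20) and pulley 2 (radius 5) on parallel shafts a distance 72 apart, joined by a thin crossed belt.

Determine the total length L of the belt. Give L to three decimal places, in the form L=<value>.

crossed belt: β = asin((r1+r2)/C) = asin(25/72) = 20.3175°
wrap1 = wrap2 = π + 2β = 220.6350°
tangent length = C·cosβ = 67.5204
L = (r1+r2)·wrap + 2·C·cosβ = 25·3.8508 + 2·67.5204 = 231.3109

L=231.311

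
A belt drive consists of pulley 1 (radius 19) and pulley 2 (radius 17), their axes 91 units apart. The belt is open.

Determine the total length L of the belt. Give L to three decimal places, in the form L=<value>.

open belt: β = asin((r2−r1)/C) = asin(-2/91) = -1.2593°
wrap1 = π − 2β = 182.5187°
wrap2 = π + 2β = 177.4813°
tangent length = C·cosβ = 90.9780
L = r1·wrap1 + r2·wrap2 + 2·C·cosβ = 19·3.1856 + 17·3.0976 + 2·90.9780 = 295.1413

L=295.141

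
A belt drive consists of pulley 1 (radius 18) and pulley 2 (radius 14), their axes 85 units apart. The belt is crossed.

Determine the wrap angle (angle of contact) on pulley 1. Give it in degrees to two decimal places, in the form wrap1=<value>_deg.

wrap1=224.23_deg

crossed belt: β = asin((r1+r2)/C) = asin(32/85) = 22.1152°
wrap1 = wrap2 = π + 2β = 224.2305°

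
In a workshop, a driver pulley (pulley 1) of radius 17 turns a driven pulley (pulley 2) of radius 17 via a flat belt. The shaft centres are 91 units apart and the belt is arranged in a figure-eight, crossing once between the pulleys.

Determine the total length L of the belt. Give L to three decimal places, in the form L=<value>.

L=301.672

crossed belt: β = asin((r1+r2)/C) = asin(34/91) = 21.9394°
wrap1 = wrap2 = π + 2β = 223.8789°
tangent length = C·cosβ = 84.4097
L = (r1+r2)·wrap + 2·C·cosβ = 34·3.9074 + 2·84.4097 = 301.6718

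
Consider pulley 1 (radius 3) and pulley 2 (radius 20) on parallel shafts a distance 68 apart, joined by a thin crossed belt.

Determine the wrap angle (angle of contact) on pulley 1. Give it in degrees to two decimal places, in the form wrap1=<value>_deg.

wrap1=219.54_deg

crossed belt: β = asin((r1+r2)/C) = asin(23/68) = 19.7694°
wrap1 = wrap2 = π + 2β = 219.5388°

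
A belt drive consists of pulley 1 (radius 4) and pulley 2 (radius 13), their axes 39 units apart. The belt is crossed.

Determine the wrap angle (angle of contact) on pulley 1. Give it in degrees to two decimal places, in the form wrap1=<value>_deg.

crossed belt: β = asin((r1+r2)/C) = asin(17/39) = 25.8424°
wrap1 = wrap2 = π + 2β = 231.6848°

wrap1=231.68_deg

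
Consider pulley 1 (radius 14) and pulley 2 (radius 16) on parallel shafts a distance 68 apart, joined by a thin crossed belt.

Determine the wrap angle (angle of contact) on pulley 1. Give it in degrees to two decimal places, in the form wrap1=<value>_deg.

crossed belt: β = asin((r1+r2)/C) = asin(30/68) = 26.1790°
wrap1 = wrap2 = π + 2β = 232.3579°

wrap1=232.36_deg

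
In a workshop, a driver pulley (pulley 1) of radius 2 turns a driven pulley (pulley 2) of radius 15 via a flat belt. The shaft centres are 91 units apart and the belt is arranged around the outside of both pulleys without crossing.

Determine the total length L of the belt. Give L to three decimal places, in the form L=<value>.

open belt: β = asin((r2−r1)/C) = asin(13/91) = 8.2132°
wrap1 = π − 2β = 163.5736°
wrap2 = π + 2β = 196.4264°
tangent length = C·cosβ = 90.0666
L = r1·wrap1 + r2·wrap2 + 2·C·cosβ = 2·2.8549 + 15·3.4283 + 2·90.0666 = 237.2674

L=237.267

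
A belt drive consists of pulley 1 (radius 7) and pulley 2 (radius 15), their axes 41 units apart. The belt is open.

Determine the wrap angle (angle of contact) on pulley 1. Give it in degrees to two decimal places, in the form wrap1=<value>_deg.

open belt: β = asin((r2−r1)/C) = asin(8/41) = 11.2518°
wrap1 = π − 2β = 157.4963°
wrap2 = π + 2β = 202.5037°

wrap1=157.50_deg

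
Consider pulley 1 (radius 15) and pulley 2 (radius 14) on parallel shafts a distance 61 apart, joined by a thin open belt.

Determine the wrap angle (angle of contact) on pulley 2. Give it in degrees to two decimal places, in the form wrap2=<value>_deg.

open belt: β = asin((r2−r1)/C) = asin(-1/61) = -0.9393°
wrap1 = π − 2β = 181.8786°
wrap2 = π + 2β = 178.1214°

wrap2=178.12_deg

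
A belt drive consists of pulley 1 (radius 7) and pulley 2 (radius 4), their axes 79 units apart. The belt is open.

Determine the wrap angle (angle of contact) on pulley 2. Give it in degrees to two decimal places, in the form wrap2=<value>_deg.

wrap2=175.65_deg

open belt: β = asin((r2−r1)/C) = asin(-3/79) = -2.1763°
wrap1 = π − 2β = 184.3526°
wrap2 = π + 2β = 175.6474°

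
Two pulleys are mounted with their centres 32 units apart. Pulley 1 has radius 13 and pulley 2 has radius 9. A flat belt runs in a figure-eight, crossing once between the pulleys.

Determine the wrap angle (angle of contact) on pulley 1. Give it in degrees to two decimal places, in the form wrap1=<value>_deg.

wrap1=266.87_deg

crossed belt: β = asin((r1+r2)/C) = asin(22/32) = 43.4325°
wrap1 = wrap2 = π + 2β = 266.8651°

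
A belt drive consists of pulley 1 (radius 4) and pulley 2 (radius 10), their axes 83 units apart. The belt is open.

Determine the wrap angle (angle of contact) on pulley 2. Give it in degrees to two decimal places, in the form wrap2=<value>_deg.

wrap2=188.29_deg

open belt: β = asin((r2−r1)/C) = asin(6/83) = 4.1455°
wrap1 = π − 2β = 171.7090°
wrap2 = π + 2β = 188.2910°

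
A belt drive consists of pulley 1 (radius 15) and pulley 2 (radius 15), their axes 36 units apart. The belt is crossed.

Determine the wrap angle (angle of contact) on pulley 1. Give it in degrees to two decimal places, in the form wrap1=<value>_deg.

wrap1=292.89_deg

crossed belt: β = asin((r1+r2)/C) = asin(30/36) = 56.4427°
wrap1 = wrap2 = π + 2β = 292.8854°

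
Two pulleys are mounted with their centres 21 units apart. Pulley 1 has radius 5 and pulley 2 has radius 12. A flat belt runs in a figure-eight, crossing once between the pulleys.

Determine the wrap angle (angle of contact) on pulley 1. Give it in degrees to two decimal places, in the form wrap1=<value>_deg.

crossed belt: β = asin((r1+r2)/C) = asin(17/21) = 54.0494°
wrap1 = wrap2 = π + 2β = 288.0989°

wrap1=288.10_deg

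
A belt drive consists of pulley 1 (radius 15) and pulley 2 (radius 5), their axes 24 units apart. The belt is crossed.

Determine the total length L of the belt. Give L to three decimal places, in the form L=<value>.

L=128.769

crossed belt: β = asin((r1+r2)/C) = asin(20/24) = 56.4427°
wrap1 = wrap2 = π + 2β = 292.8854°
tangent length = C·cosβ = 13.2665
L = (r1+r2)·wrap + 2·C·cosβ = 20·5.1118 + 2·13.2665 = 128.7693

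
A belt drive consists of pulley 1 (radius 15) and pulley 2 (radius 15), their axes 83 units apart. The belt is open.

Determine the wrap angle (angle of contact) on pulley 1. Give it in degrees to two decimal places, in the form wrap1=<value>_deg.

open belt: β = asin((r2−r1)/C) = asin(0/83) = 0.0000°
wrap1 = π − 2β = 180.0000°
wrap2 = π + 2β = 180.0000°

wrap1=180.00_deg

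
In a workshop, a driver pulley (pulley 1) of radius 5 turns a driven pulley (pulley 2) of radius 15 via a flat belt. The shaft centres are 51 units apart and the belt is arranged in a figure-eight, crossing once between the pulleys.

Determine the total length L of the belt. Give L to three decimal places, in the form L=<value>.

L=172.780

crossed belt: β = asin((r1+r2)/C) = asin(20/51) = 23.0888°
wrap1 = wrap2 = π + 2β = 226.1775°
tangent length = C·cosβ = 46.9148
L = (r1+r2)·wrap + 2·C·cosβ = 20·3.9475 + 2·46.9148 = 172.7805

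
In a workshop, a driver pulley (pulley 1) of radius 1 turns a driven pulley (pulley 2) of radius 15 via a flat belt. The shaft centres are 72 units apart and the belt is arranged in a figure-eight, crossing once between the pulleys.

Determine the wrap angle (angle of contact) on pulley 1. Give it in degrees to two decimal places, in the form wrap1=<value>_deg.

crossed belt: β = asin((r1+r2)/C) = asin(16/72) = 12.8396°
wrap1 = wrap2 = π + 2β = 205.6792°

wrap1=205.68_deg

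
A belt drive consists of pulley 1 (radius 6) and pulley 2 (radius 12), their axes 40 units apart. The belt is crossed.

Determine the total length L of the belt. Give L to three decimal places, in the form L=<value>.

crossed belt: β = asin((r1+r2)/C) = asin(18/40) = 26.7437°
wrap1 = wrap2 = π + 2β = 233.4874°
tangent length = C·cosβ = 35.7211
L = (r1+r2)·wrap + 2·C·cosβ = 18·4.0751 + 2·35.7211 = 144.7945

L=144.795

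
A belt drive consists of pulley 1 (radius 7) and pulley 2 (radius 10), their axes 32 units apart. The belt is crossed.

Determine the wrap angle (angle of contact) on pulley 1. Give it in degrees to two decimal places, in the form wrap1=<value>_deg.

crossed belt: β = asin((r1+r2)/C) = asin(17/32) = 32.0900°
wrap1 = wrap2 = π + 2β = 244.1799°

wrap1=244.18_deg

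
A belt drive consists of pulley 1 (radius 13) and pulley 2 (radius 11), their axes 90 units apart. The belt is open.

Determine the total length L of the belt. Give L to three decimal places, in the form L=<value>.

L=255.443

open belt: β = asin((r2−r1)/C) = asin(-2/90) = -1.2733°
wrap1 = π − 2β = 182.5467°
wrap2 = π + 2β = 177.4533°
tangent length = C·cosβ = 89.9778
L = r1·wrap1 + r2·wrap2 + 2·C·cosβ = 13·3.1860 + 11·3.0971 + 2·89.9778 = 255.4427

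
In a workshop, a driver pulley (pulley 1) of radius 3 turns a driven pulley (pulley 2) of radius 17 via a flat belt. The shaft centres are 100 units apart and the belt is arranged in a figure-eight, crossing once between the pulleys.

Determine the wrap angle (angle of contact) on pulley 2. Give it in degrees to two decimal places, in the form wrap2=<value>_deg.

crossed belt: β = asin((r1+r2)/C) = asin(20/100) = 11.5370°
wrap1 = wrap2 = π + 2β = 203.0739°

wrap2=203.07_deg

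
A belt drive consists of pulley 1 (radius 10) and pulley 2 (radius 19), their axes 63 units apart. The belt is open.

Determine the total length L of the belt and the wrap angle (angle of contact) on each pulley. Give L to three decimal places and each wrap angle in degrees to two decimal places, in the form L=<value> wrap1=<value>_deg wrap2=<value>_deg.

open belt: β = asin((r2−r1)/C) = asin(9/63) = 8.2132°
wrap1 = π − 2β = 163.5736°
wrap2 = π + 2β = 196.4264°
tangent length = C·cosβ = 62.3538
L = r1·wrap1 + r2·wrap2 + 2·C·cosβ = 10·2.8549 + 19·3.4283 + 2·62.3538 = 218.3941

L=218.394 wrap1=163.57_deg wrap2=196.43_deg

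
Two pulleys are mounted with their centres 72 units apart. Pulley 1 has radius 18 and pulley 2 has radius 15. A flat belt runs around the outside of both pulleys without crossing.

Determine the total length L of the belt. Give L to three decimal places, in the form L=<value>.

open belt: β = asin((r2−r1)/C) = asin(-3/72) = -2.3880°
wrap1 = π − 2β = 184.7760°
wrap2 = π + 2β = 175.2240°
tangent length = C·cosβ = 71.9375
L = r1·wrap1 + r2·wrap2 + 2·C·cosβ = 18·3.2250 + 15·3.0582 + 2·71.9375 = 247.7976

L=247.798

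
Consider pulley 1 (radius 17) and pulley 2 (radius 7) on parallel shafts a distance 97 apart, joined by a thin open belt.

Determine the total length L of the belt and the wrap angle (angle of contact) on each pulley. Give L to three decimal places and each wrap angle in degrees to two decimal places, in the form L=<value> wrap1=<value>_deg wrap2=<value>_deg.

L=270.430 wrap1=191.83_deg wrap2=168.17_deg

open belt: β = asin((r2−r1)/C) = asin(-10/97) = -5.9173°
wrap1 = π − 2β = 191.8346°
wrap2 = π + 2β = 168.1654°
tangent length = C·cosβ = 96.4832
L = r1·wrap1 + r2·wrap2 + 2·C·cosβ = 17·3.3481 + 7·2.9350 + 2·96.4832 = 270.4301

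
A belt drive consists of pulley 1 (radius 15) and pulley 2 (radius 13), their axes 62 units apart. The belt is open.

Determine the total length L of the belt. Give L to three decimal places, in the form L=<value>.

open belt: β = asin((r2−r1)/C) = asin(-2/62) = -1.8486°
wrap1 = π − 2β = 183.6971°
wrap2 = π + 2β = 176.3029°
tangent length = C·cosβ = 61.9677
L = r1·wrap1 + r2·wrap2 + 2·C·cosβ = 15·3.2061 + 13·3.0771 + 2·61.9677 = 212.0291

L=212.029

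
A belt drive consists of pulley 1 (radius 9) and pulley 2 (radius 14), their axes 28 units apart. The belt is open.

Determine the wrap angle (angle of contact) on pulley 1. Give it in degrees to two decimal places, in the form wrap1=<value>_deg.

open belt: β = asin((r2−r1)/C) = asin(5/28) = 10.2866°
wrap1 = π − 2β = 159.4269°
wrap2 = π + 2β = 200.5731°

wrap1=159.43_deg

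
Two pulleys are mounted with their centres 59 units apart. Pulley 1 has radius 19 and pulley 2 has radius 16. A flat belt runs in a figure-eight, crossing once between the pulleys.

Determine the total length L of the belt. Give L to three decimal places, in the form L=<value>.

L=249.404

crossed belt: β = asin((r1+r2)/C) = asin(35/59) = 36.3859°
wrap1 = wrap2 = π + 2β = 252.7717°
tangent length = C·cosβ = 47.4974
L = (r1+r2)·wrap + 2·C·cosβ = 35·4.4117 + 2·47.4974 = 249.4042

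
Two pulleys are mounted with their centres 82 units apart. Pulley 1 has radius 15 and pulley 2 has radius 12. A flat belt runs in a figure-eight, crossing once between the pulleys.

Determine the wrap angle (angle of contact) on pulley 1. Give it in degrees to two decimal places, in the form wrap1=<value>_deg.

wrap1=218.45_deg

crossed belt: β = asin((r1+r2)/C) = asin(27/82) = 19.2244°
wrap1 = wrap2 = π + 2β = 218.4487°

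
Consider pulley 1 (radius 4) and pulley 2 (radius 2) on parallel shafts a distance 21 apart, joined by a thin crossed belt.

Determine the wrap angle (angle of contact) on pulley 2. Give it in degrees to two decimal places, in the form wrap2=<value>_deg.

wrap2=213.20_deg

crossed belt: β = asin((r1+r2)/C) = asin(6/21) = 16.6015°
wrap1 = wrap2 = π + 2β = 213.2031°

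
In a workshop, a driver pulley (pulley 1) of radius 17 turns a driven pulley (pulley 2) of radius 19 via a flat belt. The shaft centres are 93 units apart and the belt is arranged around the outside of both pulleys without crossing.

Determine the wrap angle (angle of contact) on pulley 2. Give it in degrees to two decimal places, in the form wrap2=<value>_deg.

wrap2=182.46_deg

open belt: β = asin((r2−r1)/C) = asin(2/93) = 1.2323°
wrap1 = π − 2β = 177.5355°
wrap2 = π + 2β = 182.4645°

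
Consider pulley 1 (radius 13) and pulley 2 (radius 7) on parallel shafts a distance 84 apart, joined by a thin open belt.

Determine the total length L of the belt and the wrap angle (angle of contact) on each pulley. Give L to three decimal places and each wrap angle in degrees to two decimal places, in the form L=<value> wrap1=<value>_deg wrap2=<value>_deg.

L=231.261 wrap1=188.19_deg wrap2=171.81_deg

open belt: β = asin((r2−r1)/C) = asin(-6/84) = -4.0960°
wrap1 = π − 2β = 188.1921°
wrap2 = π + 2β = 171.8079°
tangent length = C·cosβ = 83.7854
L = r1·wrap1 + r2·wrap2 + 2·C·cosβ = 13·3.2846 + 7·2.9986 + 2·83.7854 = 231.2606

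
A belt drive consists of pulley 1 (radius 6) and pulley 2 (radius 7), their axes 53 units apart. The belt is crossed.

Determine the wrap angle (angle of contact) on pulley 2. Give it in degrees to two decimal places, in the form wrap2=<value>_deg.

crossed belt: β = asin((r1+r2)/C) = asin(13/53) = 14.1986°
wrap1 = wrap2 = π + 2β = 208.3971°

wrap2=208.40_deg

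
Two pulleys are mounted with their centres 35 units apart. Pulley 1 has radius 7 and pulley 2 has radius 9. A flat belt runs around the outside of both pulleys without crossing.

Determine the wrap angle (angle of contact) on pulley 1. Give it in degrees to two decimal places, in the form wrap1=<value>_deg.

open belt: β = asin((r2−r1)/C) = asin(2/35) = 3.2758°
wrap1 = π − 2β = 173.4483°
wrap2 = π + 2β = 186.5517°

wrap1=173.45_deg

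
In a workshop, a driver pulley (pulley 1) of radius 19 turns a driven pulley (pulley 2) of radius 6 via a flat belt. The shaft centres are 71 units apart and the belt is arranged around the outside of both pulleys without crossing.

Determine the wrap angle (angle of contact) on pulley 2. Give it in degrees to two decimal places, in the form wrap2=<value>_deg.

open belt: β = asin((r2−r1)/C) = asin(-13/71) = -10.5503°
wrap1 = π − 2β = 201.1006°
wrap2 = π + 2β = 158.8994°

wrap2=158.90_deg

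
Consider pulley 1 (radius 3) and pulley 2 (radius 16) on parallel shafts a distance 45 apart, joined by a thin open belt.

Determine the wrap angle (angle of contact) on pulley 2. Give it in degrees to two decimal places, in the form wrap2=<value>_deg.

wrap2=213.58_deg

open belt: β = asin((r2−r1)/C) = asin(13/45) = 16.7914°
wrap1 = π − 2β = 146.4171°
wrap2 = π + 2β = 213.5829°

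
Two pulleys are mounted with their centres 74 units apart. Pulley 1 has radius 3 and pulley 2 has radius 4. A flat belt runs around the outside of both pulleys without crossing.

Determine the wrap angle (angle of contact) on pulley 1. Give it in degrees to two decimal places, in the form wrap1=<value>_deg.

wrap1=178.45_deg

open belt: β = asin((r2−r1)/C) = asin(1/74) = 0.7743°
wrap1 = π − 2β = 178.4514°
wrap2 = π + 2β = 181.5486°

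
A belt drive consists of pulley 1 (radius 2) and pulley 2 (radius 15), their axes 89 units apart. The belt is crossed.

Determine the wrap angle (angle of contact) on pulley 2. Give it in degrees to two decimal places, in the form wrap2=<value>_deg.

wrap2=202.02_deg

crossed belt: β = asin((r1+r2)/C) = asin(17/89) = 11.0118°
wrap1 = wrap2 = π + 2β = 202.0236°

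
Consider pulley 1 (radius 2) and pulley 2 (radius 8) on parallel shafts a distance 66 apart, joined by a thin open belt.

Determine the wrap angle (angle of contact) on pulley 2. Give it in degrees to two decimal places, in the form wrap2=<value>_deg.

wrap2=190.43_deg

open belt: β = asin((r2−r1)/C) = asin(6/66) = 5.2159°
wrap1 = π − 2β = 169.5682°
wrap2 = π + 2β = 190.4318°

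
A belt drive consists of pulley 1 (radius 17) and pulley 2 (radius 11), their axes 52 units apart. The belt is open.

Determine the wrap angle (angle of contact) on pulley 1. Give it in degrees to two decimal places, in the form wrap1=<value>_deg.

wrap1=193.25_deg

open belt: β = asin((r2−r1)/C) = asin(-6/52) = -6.6258°
wrap1 = π − 2β = 193.2516°
wrap2 = π + 2β = 166.7484°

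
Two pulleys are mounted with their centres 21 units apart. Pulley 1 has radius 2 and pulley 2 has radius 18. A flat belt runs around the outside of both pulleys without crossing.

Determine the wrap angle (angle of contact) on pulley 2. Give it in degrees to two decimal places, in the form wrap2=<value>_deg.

wrap2=279.26_deg

open belt: β = asin((r2−r1)/C) = asin(16/21) = 49.6324°
wrap1 = π − 2β = 80.7352°
wrap2 = π + 2β = 279.2648°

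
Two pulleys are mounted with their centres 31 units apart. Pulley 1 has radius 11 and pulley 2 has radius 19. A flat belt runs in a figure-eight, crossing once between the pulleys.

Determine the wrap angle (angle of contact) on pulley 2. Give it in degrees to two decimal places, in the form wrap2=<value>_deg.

wrap2=330.81_deg

crossed belt: β = asin((r1+r2)/C) = asin(30/31) = 75.4074°
wrap1 = wrap2 = π + 2β = 330.8149°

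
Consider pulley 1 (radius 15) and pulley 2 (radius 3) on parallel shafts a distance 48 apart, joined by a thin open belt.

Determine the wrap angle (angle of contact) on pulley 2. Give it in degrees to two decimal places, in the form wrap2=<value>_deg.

open belt: β = asin((r2−r1)/C) = asin(-12/48) = -14.4775°
wrap1 = π − 2β = 208.9550°
wrap2 = π + 2β = 151.0450°

wrap2=151.04_deg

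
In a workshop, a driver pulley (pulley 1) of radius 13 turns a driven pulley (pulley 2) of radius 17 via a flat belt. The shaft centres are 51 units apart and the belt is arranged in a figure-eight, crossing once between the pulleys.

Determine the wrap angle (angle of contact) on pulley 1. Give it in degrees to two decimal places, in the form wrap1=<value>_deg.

crossed belt: β = asin((r1+r2)/C) = asin(30/51) = 36.0319°
wrap1 = wrap2 = π + 2β = 252.0638°

wrap1=252.06_deg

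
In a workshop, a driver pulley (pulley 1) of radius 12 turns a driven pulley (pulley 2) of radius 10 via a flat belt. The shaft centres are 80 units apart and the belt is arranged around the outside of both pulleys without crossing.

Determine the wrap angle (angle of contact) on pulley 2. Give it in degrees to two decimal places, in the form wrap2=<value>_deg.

wrap2=177.13_deg

open belt: β = asin((r2−r1)/C) = asin(-2/80) = -1.4325°
wrap1 = π − 2β = 182.8651°
wrap2 = π + 2β = 177.1349°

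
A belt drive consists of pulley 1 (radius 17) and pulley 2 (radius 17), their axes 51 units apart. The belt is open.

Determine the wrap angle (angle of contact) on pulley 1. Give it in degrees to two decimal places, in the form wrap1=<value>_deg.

open belt: β = asin((r2−r1)/C) = asin(0/51) = 0.0000°
wrap1 = π − 2β = 180.0000°
wrap2 = π + 2β = 180.0000°

wrap1=180.00_deg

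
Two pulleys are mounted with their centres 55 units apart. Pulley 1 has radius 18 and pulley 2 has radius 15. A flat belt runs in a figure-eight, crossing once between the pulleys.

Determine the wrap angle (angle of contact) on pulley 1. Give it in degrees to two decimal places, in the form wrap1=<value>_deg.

wrap1=253.74_deg

crossed belt: β = asin((r1+r2)/C) = asin(33/55) = 36.8699°
wrap1 = wrap2 = π + 2β = 253.7398°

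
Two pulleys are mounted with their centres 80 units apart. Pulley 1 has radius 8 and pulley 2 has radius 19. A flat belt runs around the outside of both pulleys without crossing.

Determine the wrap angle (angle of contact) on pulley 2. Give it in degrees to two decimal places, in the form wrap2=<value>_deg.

wrap2=195.81_deg

open belt: β = asin((r2−r1)/C) = asin(11/80) = 7.9032°
wrap1 = π − 2β = 164.1936°
wrap2 = π + 2β = 195.8064°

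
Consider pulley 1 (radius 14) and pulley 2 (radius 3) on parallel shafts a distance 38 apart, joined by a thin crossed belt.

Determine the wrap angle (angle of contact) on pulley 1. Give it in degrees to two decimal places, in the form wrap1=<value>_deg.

wrap1=233.15_deg

crossed belt: β = asin((r1+r2)/C) = asin(17/38) = 26.5750°
wrap1 = wrap2 = π + 2β = 233.1499°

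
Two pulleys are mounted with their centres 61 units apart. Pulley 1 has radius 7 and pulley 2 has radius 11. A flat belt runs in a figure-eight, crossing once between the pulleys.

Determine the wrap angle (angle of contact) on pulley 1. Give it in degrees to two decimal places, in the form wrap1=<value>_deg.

crossed belt: β = asin((r1+r2)/C) = asin(18/61) = 17.1625°
wrap1 = wrap2 = π + 2β = 214.3249°

wrap1=214.32_deg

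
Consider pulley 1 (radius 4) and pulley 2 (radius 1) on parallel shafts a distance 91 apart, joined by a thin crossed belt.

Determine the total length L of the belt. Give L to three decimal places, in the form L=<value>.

crossed belt: β = asin((r1+r2)/C) = asin(5/91) = 3.1497°
wrap1 = wrap2 = π + 2β = 186.2994°
tangent length = C·cosβ = 90.8625
L = (r1+r2)·wrap + 2·C·cosβ = 5·3.2515 + 2·90.8625 = 197.9828

L=197.983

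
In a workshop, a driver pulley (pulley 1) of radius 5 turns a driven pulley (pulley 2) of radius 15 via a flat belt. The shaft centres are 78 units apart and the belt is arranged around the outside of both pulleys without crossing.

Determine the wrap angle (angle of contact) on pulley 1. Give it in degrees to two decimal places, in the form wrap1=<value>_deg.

open belt: β = asin((r2−r1)/C) = asin(10/78) = 7.3659°
wrap1 = π − 2β = 165.2682°
wrap2 = π + 2β = 194.7318°

wrap1=165.27_deg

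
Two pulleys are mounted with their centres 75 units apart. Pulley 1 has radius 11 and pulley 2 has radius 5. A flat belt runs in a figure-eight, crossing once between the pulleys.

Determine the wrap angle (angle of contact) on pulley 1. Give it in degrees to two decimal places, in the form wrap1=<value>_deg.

crossed belt: β = asin((r1+r2)/C) = asin(16/75) = 12.3178°
wrap1 = wrap2 = π + 2β = 204.6355°

wrap1=204.64_deg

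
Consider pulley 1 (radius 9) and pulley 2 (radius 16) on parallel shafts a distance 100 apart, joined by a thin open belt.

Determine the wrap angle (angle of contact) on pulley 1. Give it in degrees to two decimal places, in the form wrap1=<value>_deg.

wrap1=171.97_deg

open belt: β = asin((r2−r1)/C) = asin(7/100) = 4.0140°
wrap1 = π − 2β = 171.9720°
wrap2 = π + 2β = 188.0280°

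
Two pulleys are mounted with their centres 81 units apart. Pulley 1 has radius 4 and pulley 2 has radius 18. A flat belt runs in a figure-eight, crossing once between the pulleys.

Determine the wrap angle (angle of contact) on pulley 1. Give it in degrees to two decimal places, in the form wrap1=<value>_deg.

crossed belt: β = asin((r1+r2)/C) = asin(22/81) = 15.7598°
wrap1 = wrap2 = π + 2β = 211.5196°

wrap1=211.52_deg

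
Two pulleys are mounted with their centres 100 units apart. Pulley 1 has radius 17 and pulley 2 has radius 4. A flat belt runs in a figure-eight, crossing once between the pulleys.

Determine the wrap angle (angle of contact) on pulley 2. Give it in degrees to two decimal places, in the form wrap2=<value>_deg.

wrap2=204.24_deg

crossed belt: β = asin((r1+r2)/C) = asin(21/100) = 12.1224°
wrap1 = wrap2 = π + 2β = 204.2447°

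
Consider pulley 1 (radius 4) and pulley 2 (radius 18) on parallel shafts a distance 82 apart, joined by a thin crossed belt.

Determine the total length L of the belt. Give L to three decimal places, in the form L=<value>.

crossed belt: β = asin((r1+r2)/C) = asin(22/82) = 15.5627°
wrap1 = wrap2 = π + 2β = 211.1254°
tangent length = C·cosβ = 78.9937
L = (r1+r2)·wrap + 2·C·cosβ = 22·3.6848 + 2·78.9937 = 239.0537

L=239.054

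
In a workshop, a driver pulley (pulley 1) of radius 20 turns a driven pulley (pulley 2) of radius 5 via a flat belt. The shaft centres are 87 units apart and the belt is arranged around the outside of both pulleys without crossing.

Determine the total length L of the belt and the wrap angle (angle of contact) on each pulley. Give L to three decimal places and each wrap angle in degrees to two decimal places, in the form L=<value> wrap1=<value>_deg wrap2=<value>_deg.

open belt: β = asin((r2−r1)/C) = asin(-15/87) = -9.9282°
wrap1 = π − 2β = 199.8564°
wrap2 = π + 2β = 160.1436°
tangent length = C·cosβ = 85.6971
L = r1·wrap1 + r2·wrap2 + 2·C·cosβ = 20·3.4882 + 5·2.7950 + 2·85.6971 = 255.1325

L=255.132 wrap1=199.86_deg wrap2=160.14_deg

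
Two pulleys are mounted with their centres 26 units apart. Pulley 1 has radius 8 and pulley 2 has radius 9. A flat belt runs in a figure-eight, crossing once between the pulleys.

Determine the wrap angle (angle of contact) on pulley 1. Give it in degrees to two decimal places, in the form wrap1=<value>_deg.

wrap1=261.66_deg

crossed belt: β = asin((r1+r2)/C) = asin(17/26) = 40.8322°
wrap1 = wrap2 = π + 2β = 261.6644°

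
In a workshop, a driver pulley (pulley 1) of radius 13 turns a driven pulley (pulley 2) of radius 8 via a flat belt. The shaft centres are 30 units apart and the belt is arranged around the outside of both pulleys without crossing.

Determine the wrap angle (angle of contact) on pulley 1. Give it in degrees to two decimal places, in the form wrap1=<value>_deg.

open belt: β = asin((r2−r1)/C) = asin(-5/30) = -9.5941°
wrap1 = π − 2β = 199.1881°
wrap2 = π + 2β = 160.8119°

wrap1=199.19_deg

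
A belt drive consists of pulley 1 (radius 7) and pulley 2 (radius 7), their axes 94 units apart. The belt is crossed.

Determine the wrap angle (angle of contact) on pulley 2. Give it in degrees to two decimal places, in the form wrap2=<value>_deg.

wrap2=197.13_deg

crossed belt: β = asin((r1+r2)/C) = asin(14/94) = 8.5653°
wrap1 = wrap2 = π + 2β = 197.1306°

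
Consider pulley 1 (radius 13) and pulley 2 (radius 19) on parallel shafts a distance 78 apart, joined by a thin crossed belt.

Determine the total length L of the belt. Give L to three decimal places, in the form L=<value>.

crossed belt: β = asin((r1+r2)/C) = asin(32/78) = 24.2209°
wrap1 = wrap2 = π + 2β = 228.4419°
tangent length = C·cosβ = 71.1337
L = (r1+r2)·wrap + 2·C·cosβ = 32·3.9871 + 2·71.1337 = 269.8534

L=269.853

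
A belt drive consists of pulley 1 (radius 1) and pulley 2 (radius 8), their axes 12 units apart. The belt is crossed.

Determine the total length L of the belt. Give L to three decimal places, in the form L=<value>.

L=59.414

crossed belt: β = asin((r1+r2)/C) = asin(9/12) = 48.5904°
wrap1 = wrap2 = π + 2β = 277.1808°
tangent length = C·cosβ = 7.9373
L = (r1+r2)·wrap + 2·C·cosβ = 9·4.8377 + 2·7.9373 = 59.4140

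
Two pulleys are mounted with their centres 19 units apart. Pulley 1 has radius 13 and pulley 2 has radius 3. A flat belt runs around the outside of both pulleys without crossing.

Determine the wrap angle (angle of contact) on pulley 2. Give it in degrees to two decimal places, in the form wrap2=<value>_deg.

wrap2=116.49_deg

open belt: β = asin((r2−r1)/C) = asin(-10/19) = -31.7569°
wrap1 = π − 2β = 243.5137°
wrap2 = π + 2β = 116.4863°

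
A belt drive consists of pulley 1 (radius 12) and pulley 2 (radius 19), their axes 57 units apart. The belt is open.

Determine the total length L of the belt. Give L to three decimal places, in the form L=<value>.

open belt: β = asin((r2−r1)/C) = asin(7/57) = 7.0541°
wrap1 = π − 2β = 165.8917°
wrap2 = π + 2β = 194.1083°
tangent length = C·cosβ = 56.5685
L = r1·wrap1 + r2·wrap2 + 2·C·cosβ = 12·2.8954 + 19·3.3878 + 2·56.5685 = 212.2501

L=212.250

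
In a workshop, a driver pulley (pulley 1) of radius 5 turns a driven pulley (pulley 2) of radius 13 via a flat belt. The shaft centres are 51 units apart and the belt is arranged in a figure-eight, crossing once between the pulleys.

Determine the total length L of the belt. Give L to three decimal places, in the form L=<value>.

L=164.970

crossed belt: β = asin((r1+r2)/C) = asin(18/51) = 20.6673°
wrap1 = wrap2 = π + 2β = 221.3346°
tangent length = C·cosβ = 47.7179
L = (r1+r2)·wrap + 2·C·cosβ = 18·3.8630 + 2·47.7179 = 164.9702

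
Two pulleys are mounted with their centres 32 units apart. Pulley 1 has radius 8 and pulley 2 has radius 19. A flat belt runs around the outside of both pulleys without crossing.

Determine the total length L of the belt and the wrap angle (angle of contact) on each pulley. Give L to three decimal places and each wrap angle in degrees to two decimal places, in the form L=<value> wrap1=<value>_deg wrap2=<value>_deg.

open belt: β = asin((r2−r1)/C) = asin(11/32) = 20.1055°
wrap1 = π − 2β = 139.7890°
wrap2 = π + 2β = 220.2110°
tangent length = C·cosβ = 30.0500
L = r1·wrap1 + r2·wrap2 + 2·C·cosβ = 8·2.4398 + 19·3.8434 + 2·30.0500 = 152.6429

L=152.643 wrap1=139.79_deg wrap2=220.21_deg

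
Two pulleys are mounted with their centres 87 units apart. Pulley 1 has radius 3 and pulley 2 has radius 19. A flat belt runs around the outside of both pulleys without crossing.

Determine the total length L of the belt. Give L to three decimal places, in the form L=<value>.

L=246.066

open belt: β = asin((r2−r1)/C) = asin(16/87) = 10.5975°
wrap1 = π − 2β = 158.8050°
wrap2 = π + 2β = 201.1950°
tangent length = C·cosβ = 85.5161
L = r1·wrap1 + r2·wrap2 + 2·C·cosβ = 3·2.7717 + 19·3.5115 + 2·85.5161 = 246.0659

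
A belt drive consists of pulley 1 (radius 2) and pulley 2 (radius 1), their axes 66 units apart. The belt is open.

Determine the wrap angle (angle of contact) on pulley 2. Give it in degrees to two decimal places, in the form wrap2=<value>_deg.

open belt: β = asin((r2−r1)/C) = asin(-1/66) = -0.8682°
wrap1 = π − 2β = 181.7363°
wrap2 = π + 2β = 178.2637°

wrap2=178.26_deg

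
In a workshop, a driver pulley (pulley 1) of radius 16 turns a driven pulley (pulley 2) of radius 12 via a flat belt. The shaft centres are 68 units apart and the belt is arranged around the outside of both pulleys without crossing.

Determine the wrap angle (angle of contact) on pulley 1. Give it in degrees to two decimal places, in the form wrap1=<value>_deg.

open belt: β = asin((r2−r1)/C) = asin(-4/68) = -3.3723°
wrap1 = π − 2β = 186.7446°
wrap2 = π + 2β = 173.2554°

wrap1=186.74_deg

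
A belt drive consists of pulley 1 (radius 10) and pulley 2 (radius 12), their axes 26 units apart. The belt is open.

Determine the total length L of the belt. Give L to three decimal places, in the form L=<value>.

open belt: β = asin((r2−r1)/C) = asin(2/26) = 4.4117°
wrap1 = π − 2β = 171.1765°
wrap2 = π + 2β = 188.8235°
tangent length = C·cosβ = 25.9230
L = r1·wrap1 + r2·wrap2 + 2·C·cosβ = 10·2.9876 + 12·3.2956 + 2·25.9230 = 121.2690

L=121.269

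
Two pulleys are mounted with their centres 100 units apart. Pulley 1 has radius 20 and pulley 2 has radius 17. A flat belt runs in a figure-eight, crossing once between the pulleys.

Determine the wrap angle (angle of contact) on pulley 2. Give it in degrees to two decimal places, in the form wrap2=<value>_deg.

crossed belt: β = asin((r1+r2)/C) = asin(37/100) = 21.7156°
wrap1 = wrap2 = π + 2β = 223.4312°

wrap2=223.43_deg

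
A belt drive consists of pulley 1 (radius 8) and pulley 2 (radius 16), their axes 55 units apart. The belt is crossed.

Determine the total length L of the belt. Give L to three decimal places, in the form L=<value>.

L=196.048

crossed belt: β = asin((r1+r2)/C) = asin(24/55) = 25.8721°
wrap1 = wrap2 = π + 2β = 231.7442°
tangent length = C·cosβ = 49.4874
L = (r1+r2)·wrap + 2·C·cosβ = 24·4.0447 + 2·49.4874 = 196.0475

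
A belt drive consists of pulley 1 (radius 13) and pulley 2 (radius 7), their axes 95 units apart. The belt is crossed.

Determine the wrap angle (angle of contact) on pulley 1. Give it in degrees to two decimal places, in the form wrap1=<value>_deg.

wrap1=204.31_deg

crossed belt: β = asin((r1+r2)/C) = asin(20/95) = 12.1532°
wrap1 = wrap2 = π + 2β = 204.3064°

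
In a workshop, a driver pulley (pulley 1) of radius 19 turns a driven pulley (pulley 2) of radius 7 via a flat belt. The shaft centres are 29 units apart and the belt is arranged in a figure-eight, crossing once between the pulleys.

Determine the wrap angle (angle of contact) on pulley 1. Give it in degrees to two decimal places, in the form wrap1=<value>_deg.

crossed belt: β = asin((r1+r2)/C) = asin(26/29) = 63.7084°
wrap1 = wrap2 = π + 2β = 307.4169°

wrap1=307.42_deg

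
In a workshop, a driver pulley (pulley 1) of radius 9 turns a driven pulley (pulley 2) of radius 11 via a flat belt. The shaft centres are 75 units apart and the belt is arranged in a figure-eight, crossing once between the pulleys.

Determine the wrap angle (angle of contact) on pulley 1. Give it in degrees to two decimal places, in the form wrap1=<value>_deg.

wrap1=210.93_deg

crossed belt: β = asin((r1+r2)/C) = asin(20/75) = 15.4660°
wrap1 = wrap2 = π + 2β = 210.9320°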